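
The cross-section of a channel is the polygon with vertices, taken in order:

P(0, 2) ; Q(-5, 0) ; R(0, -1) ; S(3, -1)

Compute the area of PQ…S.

12

Apply the shoelace formula: 2A = Σ (x_i·y_{i+1} − x_{i+1}·y_i), indices taken mod 4.
P→Q: (0)(0) − (-5)(2) = 10
Q→R: (-5)(-1) − (0)(0) = 5
R→S: (0)(-1) − (3)(-1) = 3
S→P: (3)(2) − (0)(-1) = 6
Σ = 24
Area = |Σ|/2 = 12.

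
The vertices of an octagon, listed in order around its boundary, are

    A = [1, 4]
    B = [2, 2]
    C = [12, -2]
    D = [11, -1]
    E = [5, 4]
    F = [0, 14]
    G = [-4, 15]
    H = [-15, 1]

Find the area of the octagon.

A→B: (1)(2) − (2)(4) = -6
B→C: (2)(-2) − (12)(2) = -28
C→D: (12)(-1) − (11)(-2) = 10
D→E: (11)(4) − (5)(-1) = 49
E→F: (5)(14) − (0)(4) = 70
F→G: (0)(15) − (-4)(14) = 56
G→H: (-4)(1) − (-15)(15) = 221
H→A: (-15)(4) − (1)(1) = -61
Σ = 311
Area = |Σ|/2 = 155.5.

155.5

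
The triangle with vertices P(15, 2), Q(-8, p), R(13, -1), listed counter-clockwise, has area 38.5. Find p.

6

Write out the shoelace sum; only the two edges meeting at Q involve p:
2·Area = [(15·p − (-8)·2) + ((-8)·(-1) − 13·p)] + 41
       = 2·p + 65 = 77
⇒ p = 6.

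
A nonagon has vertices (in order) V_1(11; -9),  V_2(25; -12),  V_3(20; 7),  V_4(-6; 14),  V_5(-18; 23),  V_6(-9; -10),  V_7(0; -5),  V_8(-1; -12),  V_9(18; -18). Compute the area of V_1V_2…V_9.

Apply the surveyor's formula: 2A = Σ (x_i·y_{i+1} − x_{i+1}·y_i), indices taken mod 9.
Cross-terms: 93, 415, 322, 114, 387, 45, -5, 234, 36  ⇒  Σ = 1641
Area = |Σ|/2 = 820.5.

820.5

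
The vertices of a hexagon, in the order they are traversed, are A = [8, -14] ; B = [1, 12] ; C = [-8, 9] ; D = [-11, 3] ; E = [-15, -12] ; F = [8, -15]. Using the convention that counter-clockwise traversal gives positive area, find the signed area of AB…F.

Apply the shoelace formula: 2A = Σ (x_i·y_{i+1} − x_{i+1}·y_i), indices taken mod 6.
Σ = (110) + (105) + (75) + (177) + (321) + (8) = 796
Signed area = Σ/2 = 398 (positive ⇒ counter-clockwise traversal).

398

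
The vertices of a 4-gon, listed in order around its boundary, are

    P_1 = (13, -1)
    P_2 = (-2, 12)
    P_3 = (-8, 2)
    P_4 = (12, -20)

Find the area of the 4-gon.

Σ = (154) + (92) + (136) + (248) = 630
Area = |Σ|/2 = 315.

315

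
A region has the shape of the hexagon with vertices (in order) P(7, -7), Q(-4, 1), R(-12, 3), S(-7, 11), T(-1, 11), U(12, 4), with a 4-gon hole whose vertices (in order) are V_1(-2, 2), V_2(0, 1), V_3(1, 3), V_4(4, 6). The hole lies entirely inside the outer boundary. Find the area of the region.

217.5

Outer boundary:
Apply the shoelace formula: 2A = Σ (x_i·y_{i+1} − x_{i+1}·y_i), indices taken mod 6.
Σ = (-21) + (0) + (-111) + (-66) + (-136) + (-112) = -446
Area = |Σ|/2 = 223.
Hole:
Apply Gauss's area formula: 2A = Σ (x_i·y_{i+1} − x_{i+1}·y_i), indices taken mod 4.
Σ = (-2) + (-1) + (-6) + (20) = 11
Area = |Σ|/2 = 5.5.
Net area = 223 − 5.5 = 217.5.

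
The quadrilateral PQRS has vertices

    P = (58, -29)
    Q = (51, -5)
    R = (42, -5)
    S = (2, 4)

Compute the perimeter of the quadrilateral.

140

|PQ| = √((-7)² + (24)²) = √625 = 25
|QR| = √((-9)² + (0)²) = √81 = 9
|RS| = √((-40)² + (9)²) = √1681 = 41
|SP| = √((56)² + (-33)²) = √4225 = 65
Perimeter = 25 + 9 + 41 + 65 = 140.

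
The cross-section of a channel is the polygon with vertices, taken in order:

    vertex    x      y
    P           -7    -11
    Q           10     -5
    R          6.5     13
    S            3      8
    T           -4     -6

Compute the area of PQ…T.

168.25

Σ = (145) + (162.5) + (13) + (14) + (2) = 336.5
Area = |Σ|/2 = 168.25.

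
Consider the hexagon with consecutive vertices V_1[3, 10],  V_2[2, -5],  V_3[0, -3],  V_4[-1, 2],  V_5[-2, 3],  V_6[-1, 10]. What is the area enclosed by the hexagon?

Apply the surveyor's formula: 2A = Σ (x_i·y_{i+1} − x_{i+1}·y_i), indices taken mod 6.
V_1→V_2: (3)(-5) − (2)(10) = -35
V_2→V_3: (2)(-3) − (0)(-5) = -6
V_3→V_4: (0)(2) − (-1)(-3) = -3
V_4→V_5: (-1)(3) − (-2)(2) = 1
V_5→V_6: (-2)(10) − (-1)(3) = -17
V_6→V_1: (-1)(10) − (3)(10) = -40
Σ = -100
Area = |Σ|/2 = 50.

50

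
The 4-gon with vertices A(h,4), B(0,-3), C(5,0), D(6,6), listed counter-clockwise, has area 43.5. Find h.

Write out the shoelace sum; only the two edges meeting at A involve h:
2·Area = [(6·4 − h·6) + (h·(-3) − 0·4)] + 45
       = -9·h + 69 = 87
⇒ h = -2.

-2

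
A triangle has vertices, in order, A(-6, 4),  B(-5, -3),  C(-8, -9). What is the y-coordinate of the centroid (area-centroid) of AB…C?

-8/3

Apply the shoelace (surveyor's) formula. First the cross-terms c_i = x_i·y_{i+1} − x_{i+1}·y_i:
  38, 21, -86  ⇒  2A = -27, A = -13.5.
Then Σ (y_i + y_{i+1})·c_i = 216, so ȳ = 216 / (6·(-13.5)) = -8/3.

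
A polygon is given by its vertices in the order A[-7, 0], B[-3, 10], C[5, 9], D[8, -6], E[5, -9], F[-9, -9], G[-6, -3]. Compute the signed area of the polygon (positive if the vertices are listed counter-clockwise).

-232.5

Σ = (-70) + (-77) + (-102) + (-42) + (-126) + (-27) + (-21) = -465
Signed area = Σ/2 = -232.5 (negative ⇒ clockwise traversal).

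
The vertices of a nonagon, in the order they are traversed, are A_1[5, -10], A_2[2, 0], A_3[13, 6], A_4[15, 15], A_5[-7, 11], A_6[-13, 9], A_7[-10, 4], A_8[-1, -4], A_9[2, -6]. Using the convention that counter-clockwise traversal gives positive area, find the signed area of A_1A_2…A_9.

296.5

A_1→A_2: (5)(0) − (2)(-10) = 20
A_2→A_3: (2)(6) − (13)(0) = 12
A_3→A_4: (13)(15) − (15)(6) = 105
A_4→A_5: (15)(11) − (-7)(15) = 270
A_5→A_6: (-7)(9) − (-13)(11) = 80
A_6→A_7: (-13)(4) − (-10)(9) = 38
A_7→A_8: (-10)(-4) − (-1)(4) = 44
A_8→A_9: (-1)(-6) − (2)(-4) = 14
A_9→A_1: (2)(-10) − (5)(-6) = 10
Σ = 593
Signed area = Σ/2 = 296.5 (positive ⇒ counter-clockwise traversal).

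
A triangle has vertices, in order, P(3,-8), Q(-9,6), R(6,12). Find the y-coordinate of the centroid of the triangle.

10/3

Apply the surveyor's formula. First the cross-terms c_i = x_i·y_{i+1} − x_{i+1}·y_i:
  -54, -144, -84  ⇒  2A = -282, A = -141.
Then Σ (y_i + y_{i+1})·c_i = -2820, so ȳ = -2820 / (6·(-141)) = 10/3.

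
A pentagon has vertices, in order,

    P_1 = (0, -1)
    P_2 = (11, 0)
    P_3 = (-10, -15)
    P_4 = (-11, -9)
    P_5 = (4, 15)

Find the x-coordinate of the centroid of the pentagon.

Apply the surveyor's formula. First the cross-terms c_i = x_i·y_{i+1} − x_{i+1}·y_i:
  11, -165, -75, -129, -4  ⇒  2A = -362, A = -181.
Then Σ (x_i + x_{i+1})·c_i = 2418, so x̄ = 2418 / (6·(-181)) = -403/181.

-403/181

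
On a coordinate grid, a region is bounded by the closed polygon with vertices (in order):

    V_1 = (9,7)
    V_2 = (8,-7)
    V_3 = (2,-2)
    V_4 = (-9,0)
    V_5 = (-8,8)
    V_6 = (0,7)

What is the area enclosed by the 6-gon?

Apply the surveyor's formula: 2A = Σ (x_i·y_{i+1} − x_{i+1}·y_i), indices taken mod 6.
V_1→V_2: (9)(-7) − (8)(7) = -119
V_2→V_3: (8)(-2) − (2)(-7) = -2
V_3→V_4: (2)(0) − (-9)(-2) = -18
V_4→V_5: (-9)(8) − (-8)(0) = -72
V_5→V_6: (-8)(7) − (0)(8) = -56
V_6→V_1: (0)(7) − (9)(7) = -63
Σ = -330
Area = |Σ|/2 = 165.

165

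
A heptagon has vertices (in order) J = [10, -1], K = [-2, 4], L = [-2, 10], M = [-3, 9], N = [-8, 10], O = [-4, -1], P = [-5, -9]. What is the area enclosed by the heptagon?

Cross-terms: 38, -12, 12, 42, 48, 31, 95  ⇒  Σ = 254
Area = |Σ|/2 = 127.

127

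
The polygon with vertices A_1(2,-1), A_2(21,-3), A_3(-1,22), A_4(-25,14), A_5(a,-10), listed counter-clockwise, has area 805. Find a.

-22

Write out the shoelace sum; only the two edges meeting at A_5 involve a:
2·Area = [((-25)·(-10) − a·14) + (a·(-1) − 2·(-10))] + 1010
       = -15·a + 1280 = 1610
⇒ a = -22.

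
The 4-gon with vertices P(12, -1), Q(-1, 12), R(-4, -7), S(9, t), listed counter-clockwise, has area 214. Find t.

Write out the shoelace sum; only the two edges meeting at S involve t:
2·Area = [((-4)·t − 9·(-7)) + (9·(-1) − 12·t)] + 198
       = -16·t + 252 = 428
⇒ t = -11.

-11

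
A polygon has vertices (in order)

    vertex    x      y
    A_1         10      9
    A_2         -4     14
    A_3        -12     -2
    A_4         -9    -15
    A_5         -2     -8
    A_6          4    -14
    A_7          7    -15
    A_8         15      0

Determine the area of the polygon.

A_1→A_2: (10)(14) − (-4)(9) = 176
A_2→A_3: (-4)(-2) − (-12)(14) = 176
A_3→A_4: (-12)(-15) − (-9)(-2) = 162
A_4→A_5: (-9)(-8) − (-2)(-15) = 42
A_5→A_6: (-2)(-14) − (4)(-8) = 60
A_6→A_7: (4)(-15) − (7)(-14) = 38
A_7→A_8: (7)(0) − (15)(-15) = 225
A_8→A_1: (15)(9) − (10)(0) = 135
Σ = 1014
Area = |Σ|/2 = 507.

507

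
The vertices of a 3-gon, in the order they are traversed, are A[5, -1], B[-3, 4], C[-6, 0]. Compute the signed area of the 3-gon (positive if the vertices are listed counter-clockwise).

23.5

Apply the surveyor's formula: 2A = Σ (x_i·y_{i+1} − x_{i+1}·y_i), indices taken mod 3.
Σ = (17) + (24) + (6) = 47
Signed area = Σ/2 = 23.5 (positive ⇒ counter-clockwise traversal).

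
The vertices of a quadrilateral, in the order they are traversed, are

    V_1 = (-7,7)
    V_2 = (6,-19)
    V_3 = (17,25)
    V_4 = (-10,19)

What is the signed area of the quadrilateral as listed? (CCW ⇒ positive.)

Apply the surveyor's formula: 2A = Σ (x_i·y_{i+1} − x_{i+1}·y_i), indices taken mod 4.
Cross-terms: 91, 473, 573, 63  ⇒  Σ = 1200
Signed area = Σ/2 = 600 (positive ⇒ counter-clockwise traversal).

600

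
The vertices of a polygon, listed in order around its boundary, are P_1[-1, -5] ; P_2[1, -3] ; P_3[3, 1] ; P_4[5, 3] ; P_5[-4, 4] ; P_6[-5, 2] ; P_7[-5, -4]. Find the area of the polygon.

58.5

Apply the shoelace (surveyor's) formula: 2A = Σ (x_i·y_{i+1} − x_{i+1}·y_i), indices taken mod 7.
Cross-terms: 8, 10, 4, 32, 12, 30, 21  ⇒  Σ = 117
Area = |Σ|/2 = 58.5.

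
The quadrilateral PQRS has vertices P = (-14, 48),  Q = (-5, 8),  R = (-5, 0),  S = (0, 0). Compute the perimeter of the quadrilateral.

|PQ| = √((9)² + (-40)²) = √1681 = 41
|QR| = √((0)² + (-8)²) = √64 = 8
|RS| = √((5)² + (0)²) = √25 = 5
|SP| = √((-14)² + (48)²) = √2500 = 50
Perimeter = 41 + 8 + 5 + 50 = 104.

104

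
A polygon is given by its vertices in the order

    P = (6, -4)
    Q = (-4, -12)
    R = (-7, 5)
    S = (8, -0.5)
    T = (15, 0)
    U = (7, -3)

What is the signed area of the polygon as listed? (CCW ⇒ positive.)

-138

P→Q: (6)(-12) − (-4)(-4) = -88
Q→R: (-4)(5) − (-7)(-12) = -104
R→S: (-7)(-0.5) − (8)(5) = -36.5
S→T: (8)(0) − (15)(-0.5) = 7.5
T→U: (15)(-3) − (7)(0) = -45
U→P: (7)(-4) − (6)(-3) = -10
Σ = -276
Signed area = Σ/2 = -138 (negative ⇒ clockwise traversal).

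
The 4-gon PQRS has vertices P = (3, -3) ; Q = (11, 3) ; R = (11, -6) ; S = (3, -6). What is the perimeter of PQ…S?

30

|PQ| = √((8)² + (6)²) = √100 = 10
|QR| = √((0)² + (-9)²) = √81 = 9
|RS| = √((-8)² + (0)²) = √64 = 8
|SP| = √((0)² + (3)²) = √9 = 3
Perimeter = 10 + 9 + 8 + 3 = 30.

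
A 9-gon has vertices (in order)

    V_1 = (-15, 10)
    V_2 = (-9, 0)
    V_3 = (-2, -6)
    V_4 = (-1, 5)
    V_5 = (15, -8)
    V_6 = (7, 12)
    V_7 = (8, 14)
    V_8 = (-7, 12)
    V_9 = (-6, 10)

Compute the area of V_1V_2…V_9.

Apply Gauss's area formula: 2A = Σ (x_i·y_{i+1} − x_{i+1}·y_i), indices taken mod 9.
Σ = (90) + (54) + (-16) + (-67) + (236) + (2) + (194) + (2) + (90) = 585
Area = |Σ|/2 = 292.5.

292.5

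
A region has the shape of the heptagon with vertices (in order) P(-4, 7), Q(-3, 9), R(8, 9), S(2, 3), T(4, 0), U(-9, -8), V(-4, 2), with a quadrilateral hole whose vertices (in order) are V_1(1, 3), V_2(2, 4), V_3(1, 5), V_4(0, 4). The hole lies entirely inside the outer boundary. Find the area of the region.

Outer boundary:
Apply the shoelace (surveyor's) formula: 2A = Σ (x_i·y_{i+1} − x_{i+1}·y_i), indices taken mod 7.
Σ = (-15) + (-99) + (6) + (-12) + (-32) + (-50) + (-20) = -222
Area = |Σ|/2 = 111.
Hole:
Σ = (-2) + (6) + (4) + (-4) = 4
Area = |Σ|/2 = 2.
Net area = 111 − 2 = 109.

109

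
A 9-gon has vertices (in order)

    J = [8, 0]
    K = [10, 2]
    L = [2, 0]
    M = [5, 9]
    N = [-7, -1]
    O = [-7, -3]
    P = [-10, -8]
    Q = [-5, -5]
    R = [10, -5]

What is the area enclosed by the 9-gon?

Apply the shoelace (surveyor's) formula: 2A = Σ (x_i·y_{i+1} − x_{i+1}·y_i), indices taken mod 9.
Σ = (16) + (-4) + (18) + (58) + (14) + (26) + (10) + (75) + (40) = 253
Area = |Σ|/2 = 126.5.

126.5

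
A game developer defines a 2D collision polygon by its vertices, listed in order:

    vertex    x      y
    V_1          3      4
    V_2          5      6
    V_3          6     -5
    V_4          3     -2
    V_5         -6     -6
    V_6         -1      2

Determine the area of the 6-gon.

59

Apply the surveyor's formula: 2A = Σ (x_i·y_{i+1} − x_{i+1}·y_i), indices taken mod 6.
V_1→V_2: (3)(6) − (5)(4) = -2
V_2→V_3: (5)(-5) − (6)(6) = -61
V_3→V_4: (6)(-2) − (3)(-5) = 3
V_4→V_5: (3)(-6) − (-6)(-2) = -30
V_5→V_6: (-6)(2) − (-1)(-6) = -18
V_6→V_1: (-1)(4) − (3)(2) = -10
Σ = -118
Area = |Σ|/2 = 59.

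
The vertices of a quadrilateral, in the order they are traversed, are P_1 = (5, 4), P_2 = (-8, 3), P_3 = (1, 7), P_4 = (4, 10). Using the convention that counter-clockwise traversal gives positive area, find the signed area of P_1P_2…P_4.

Apply the shoelace (surveyor's) formula: 2A = Σ (x_i·y_{i+1} − x_{i+1}·y_i), indices taken mod 4.
Cross-terms: 47, -59, -18, -34  ⇒  Σ = -64
Signed area = Σ/2 = -32 (negative ⇒ clockwise traversal).

-32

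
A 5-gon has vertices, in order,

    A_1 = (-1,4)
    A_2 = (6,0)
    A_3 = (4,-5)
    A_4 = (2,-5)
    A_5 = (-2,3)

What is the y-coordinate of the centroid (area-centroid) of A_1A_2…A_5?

Apply the shoelace (surveyor's) formula. First the cross-terms c_i = x_i·y_{i+1} − x_{i+1}·y_i:
  -24, -30, -10, -4, -5  ⇒  2A = -73, A = -36.5.
Then Σ (y_i + y_{i+1})·c_i = 127, so ȳ = 127 / (6·(-36.5)) = -127/219.

-127/219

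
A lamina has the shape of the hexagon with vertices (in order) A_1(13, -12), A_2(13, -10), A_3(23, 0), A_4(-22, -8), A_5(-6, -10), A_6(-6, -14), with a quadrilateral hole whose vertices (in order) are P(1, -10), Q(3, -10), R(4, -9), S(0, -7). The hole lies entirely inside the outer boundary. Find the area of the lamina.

255

Outer boundary:
Apply the shoelace formula: 2A = Σ (x_i·y_{i+1} − x_{i+1}·y_i), indices taken mod 6.
Cross-terms: 26, 230, -184, 172, 24, 254  ⇒  Σ = 522
Area = |Σ|/2 = 261.
Hole:
Cross-terms: 20, 13, -28, 7  ⇒  Σ = 12
Area = |Σ|/2 = 6.
Net area = 261 − 6 = 255.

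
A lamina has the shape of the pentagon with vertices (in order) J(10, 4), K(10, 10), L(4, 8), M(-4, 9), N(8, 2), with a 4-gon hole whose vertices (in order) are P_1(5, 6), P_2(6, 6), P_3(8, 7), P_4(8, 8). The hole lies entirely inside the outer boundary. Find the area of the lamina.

Outer boundary:
Cross-terms: 60, 40, 68, -80, 12  ⇒  Σ = 100
Area = |Σ|/2 = 50.
Hole:
Σ = (-6) + (-6) + (8) + (8) = 4
Area = |Σ|/2 = 2.
Net area = 50 − 2 = 48.

48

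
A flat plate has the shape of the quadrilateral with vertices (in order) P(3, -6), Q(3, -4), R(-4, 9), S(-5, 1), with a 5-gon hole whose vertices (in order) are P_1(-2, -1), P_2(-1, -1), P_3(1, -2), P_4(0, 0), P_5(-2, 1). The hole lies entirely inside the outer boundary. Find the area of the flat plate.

38.5

Outer boundary:
Apply the shoelace formula: 2A = Σ (x_i·y_{i+1} − x_{i+1}·y_i), indices taken mod 4.
Cross-terms: 6, 11, 41, 27  ⇒  Σ = 85
Area = |Σ|/2 = 42.5.
Hole:
Cross-terms: 1, 3, 0, 0, 4  ⇒  Σ = 8
Area = |Σ|/2 = 4.
Net area = 42.5 − 4 = 38.5.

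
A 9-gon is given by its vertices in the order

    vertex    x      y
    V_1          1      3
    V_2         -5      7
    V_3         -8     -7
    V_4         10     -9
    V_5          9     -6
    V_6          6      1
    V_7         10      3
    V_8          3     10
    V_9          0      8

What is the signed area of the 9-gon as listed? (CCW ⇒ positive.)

Σ = (22) + (91) + (142) + (21) + (45) + (8) + (91) + (24) + (-8) = 436
Signed area = Σ/2 = 218 (positive ⇒ counter-clockwise traversal).

218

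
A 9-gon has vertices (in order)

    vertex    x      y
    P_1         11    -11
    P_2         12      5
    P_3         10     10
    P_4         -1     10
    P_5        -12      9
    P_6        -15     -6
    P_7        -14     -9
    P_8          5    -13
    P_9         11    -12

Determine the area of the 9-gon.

Apply the shoelace formula: 2A = Σ (x_i·y_{i+1} − x_{i+1}·y_i), indices taken mod 9.
P_1→P_2: (11)(5) − (12)(-11) = 187
P_2→P_3: (12)(10) − (10)(5) = 70
P_3→P_4: (10)(10) − (-1)(10) = 110
P_4→P_5: (-1)(9) − (-12)(10) = 111
P_5→P_6: (-12)(-6) − (-15)(9) = 207
P_6→P_7: (-15)(-9) − (-14)(-6) = 51
P_7→P_8: (-14)(-13) − (5)(-9) = 227
P_8→P_9: (5)(-12) − (11)(-13) = 83
P_9→P_1: (11)(-11) − (11)(-12) = 11
Σ = 1057
Area = |Σ|/2 = 528.5.

528.5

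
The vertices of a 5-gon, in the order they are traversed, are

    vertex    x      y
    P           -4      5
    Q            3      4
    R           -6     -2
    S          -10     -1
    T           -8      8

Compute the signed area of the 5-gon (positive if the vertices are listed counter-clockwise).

Apply the shoelace formula: 2A = Σ (x_i·y_{i+1} − x_{i+1}·y_i), indices taken mod 5.
Σ = (-31) + (18) + (-14) + (-88) + (-8) = -123
Signed area = Σ/2 = -61.5 (negative ⇒ clockwise traversal).

-61.5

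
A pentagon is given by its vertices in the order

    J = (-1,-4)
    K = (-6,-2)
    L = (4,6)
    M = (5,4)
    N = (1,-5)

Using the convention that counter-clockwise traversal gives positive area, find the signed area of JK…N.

-51

Σ = (-22) + (-28) + (-14) + (-29) + (-9) = -102
Signed area = Σ/2 = -51 (negative ⇒ clockwise traversal).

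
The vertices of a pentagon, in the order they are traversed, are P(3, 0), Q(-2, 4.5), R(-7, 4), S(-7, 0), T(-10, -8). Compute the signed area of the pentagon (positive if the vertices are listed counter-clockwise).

Apply Gauss's area formula: 2A = Σ (x_i·y_{i+1} − x_{i+1}·y_i), indices taken mod 5.
P→Q: (3)(4.5) − (-2)(0) = 13.5
Q→R: (-2)(4) − (-7)(4.5) = 23.5
R→S: (-7)(0) − (-7)(4) = 28
S→T: (-7)(-8) − (-10)(0) = 56
T→P: (-10)(0) − (3)(-8) = 24
Σ = 145
Signed area = Σ/2 = 72.5 (positive ⇒ counter-clockwise traversal).

72.5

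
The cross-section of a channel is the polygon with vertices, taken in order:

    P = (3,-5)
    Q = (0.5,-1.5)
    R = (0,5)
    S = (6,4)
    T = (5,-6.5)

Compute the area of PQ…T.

Σ = (-2) + (2.5) + (-30) + (-59) + (-5.5) = -94
Area = |Σ|/2 = 47.

47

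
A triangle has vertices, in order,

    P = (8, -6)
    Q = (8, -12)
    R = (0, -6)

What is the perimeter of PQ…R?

|PQ| = √((0)² + (-6)²) = √36 = 6
|QR| = √((-8)² + (6)²) = √100 = 10
|RP| = √((8)² + (0)²) = √64 = 8
Perimeter = 6 + 10 + 8 = 24.

24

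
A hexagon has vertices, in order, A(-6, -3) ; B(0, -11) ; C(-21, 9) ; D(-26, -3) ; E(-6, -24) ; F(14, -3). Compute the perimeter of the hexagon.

|AB| = √((6)² + (-8)²) = √100 = 10
|BC| = √((-21)² + (20)²) = √841 = 29
|CD| = √((-5)² + (-12)²) = √169 = 13
|DE| = √((20)² + (-21)²) = √841 = 29
|EF| = √((20)² + (21)²) = √841 = 29
|FA| = √((-20)² + (0)²) = √400 = 20
Perimeter = 10 + 29 + 13 + 29 + 29 + 20 = 130.

130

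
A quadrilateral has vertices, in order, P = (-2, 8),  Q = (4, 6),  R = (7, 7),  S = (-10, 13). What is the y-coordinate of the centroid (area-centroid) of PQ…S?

184/21

Apply the shoelace (surveyor's) formula. First the cross-terms c_i = x_i·y_{i+1} − x_{i+1}·y_i:
  -44, -14, 161, -54  ⇒  2A = 49, A = 24.5.
Then Σ (y_i + y_{i+1})·c_i = 1288, so ȳ = 1288 / (6·24.5) = 184/21.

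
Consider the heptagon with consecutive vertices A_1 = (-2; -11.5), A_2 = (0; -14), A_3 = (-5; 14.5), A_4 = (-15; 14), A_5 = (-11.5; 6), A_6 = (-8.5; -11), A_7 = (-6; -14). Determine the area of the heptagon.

A_1→A_2: (-2)(-14) − (0)(-11.5) = 28
A_2→A_3: (0)(14.5) − (-5)(-14) = -70
A_3→A_4: (-5)(14) − (-15)(14.5) = 147.5
A_4→A_5: (-15)(6) − (-11.5)(14) = 71
A_5→A_6: (-11.5)(-11) − (-8.5)(6) = 177.5
A_6→A_7: (-8.5)(-14) − (-6)(-11) = 53
A_7→A_1: (-6)(-11.5) − (-2)(-14) = 41
Σ = 448
Area = |Σ|/2 = 224.

224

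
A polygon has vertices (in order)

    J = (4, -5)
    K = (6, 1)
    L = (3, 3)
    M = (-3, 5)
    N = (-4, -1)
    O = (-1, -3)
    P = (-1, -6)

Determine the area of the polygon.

Cross-terms: 34, 15, 24, 23, 11, 3, 29  ⇒  Σ = 139
Area = |Σ|/2 = 69.5.

69.5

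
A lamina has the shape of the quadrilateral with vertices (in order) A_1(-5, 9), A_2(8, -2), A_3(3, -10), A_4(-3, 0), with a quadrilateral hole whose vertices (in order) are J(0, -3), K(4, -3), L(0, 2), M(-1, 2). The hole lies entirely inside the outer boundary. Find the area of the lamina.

Outer boundary:
Apply the surveyor's formula: 2A = Σ (x_i·y_{i+1} − x_{i+1}·y_i), indices taken mod 4.
Σ = (-62) + (-74) + (-30) + (-27) = -193
Area = |Σ|/2 = 96.5.
Hole:
Apply the shoelace formula: 2A = Σ (x_i·y_{i+1} − x_{i+1}·y_i), indices taken mod 4.
J→K: (0)(-3) − (4)(-3) = 12
K→L: (4)(2) − (0)(-3) = 8
L→M: (0)(2) − (-1)(2) = 2
M→J: (-1)(-3) − (0)(2) = 3
Σ = 25
Area = |Σ|/2 = 12.5.
Net area = 96.5 − 12.5 = 84.

84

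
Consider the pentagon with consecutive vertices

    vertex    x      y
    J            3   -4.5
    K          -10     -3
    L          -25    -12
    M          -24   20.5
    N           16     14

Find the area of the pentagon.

Cross-terms: -54, 45, -800.5, -664, -114  ⇒  Σ = -1587.5
Area = |Σ|/2 = 793.75.

793.75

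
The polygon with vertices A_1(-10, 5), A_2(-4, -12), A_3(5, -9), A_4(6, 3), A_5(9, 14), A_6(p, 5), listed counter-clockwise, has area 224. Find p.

1

The doubled signed area Σ (x_i y_{i+1} − x_{i+1} y_i) is linear in p.
With p=0 it equals 457; the coefficient of p is -9 (from the two edges through A_6).
So -9·p + 457 = 2·224 = 448 ⇒ p = 1.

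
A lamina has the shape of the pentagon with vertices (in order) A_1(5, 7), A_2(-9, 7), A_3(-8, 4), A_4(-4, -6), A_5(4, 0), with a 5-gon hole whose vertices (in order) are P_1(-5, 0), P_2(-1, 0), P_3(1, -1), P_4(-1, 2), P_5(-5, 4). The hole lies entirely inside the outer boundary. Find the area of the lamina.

Outer boundary:
Apply the surveyor's formula: 2A = Σ (x_i·y_{i+1} − x_{i+1}·y_i), indices taken mod 5.
A_1→A_2: (5)(7) − (-9)(7) = 98
A_2→A_3: (-9)(4) − (-8)(7) = 20
A_3→A_4: (-8)(-6) − (-4)(4) = 64
A_4→A_5: (-4)(0) − (4)(-6) = 24
A_5→A_1: (4)(7) − (5)(0) = 28
Σ = 234
Area = |Σ|/2 = 117.
Hole:
Apply the shoelace formula: 2A = Σ (x_i·y_{i+1} − x_{i+1}·y_i), indices taken mod 5.
Cross-terms: 0, 1, 1, 6, 20  ⇒  Σ = 28
Area = |Σ|/2 = 14.
Net area = 117 − 14 = 103.

103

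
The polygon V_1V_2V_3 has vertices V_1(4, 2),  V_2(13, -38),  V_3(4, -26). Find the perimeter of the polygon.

|V_1V_2| = √((9)² + (-40)²) = √1681 = 41
|V_2V_3| = √((-9)² + (12)²) = √225 = 15
|V_3V_1| = √((0)² + (28)²) = √784 = 28
Perimeter = 41 + 15 + 28 = 84.

84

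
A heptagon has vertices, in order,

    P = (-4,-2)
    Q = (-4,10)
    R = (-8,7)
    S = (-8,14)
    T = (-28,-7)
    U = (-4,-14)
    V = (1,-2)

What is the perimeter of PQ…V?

96

|PQ| = √((0)² + (12)²) = √144 = 12
|QR| = √((-4)² + (-3)²) = √25 = 5
|RS| = √((0)² + (7)²) = √49 = 7
|ST| = √((-20)² + (-21)²) = √841 = 29
|TU| = √((24)² + (-7)²) = √625 = 25
|UV| = √((5)² + (12)²) = √169 = 13
|VP| = √((-5)² + (0)²) = √25 = 5
Perimeter = 12 + 5 + 7 + 29 + 25 + 13 + 5 = 96.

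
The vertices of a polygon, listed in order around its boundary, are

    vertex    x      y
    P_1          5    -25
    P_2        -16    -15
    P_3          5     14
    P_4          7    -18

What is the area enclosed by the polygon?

Σ = (-475) + (-149) + (-188) + (-85) = -897
Area = |Σ|/2 = 448.5.

448.5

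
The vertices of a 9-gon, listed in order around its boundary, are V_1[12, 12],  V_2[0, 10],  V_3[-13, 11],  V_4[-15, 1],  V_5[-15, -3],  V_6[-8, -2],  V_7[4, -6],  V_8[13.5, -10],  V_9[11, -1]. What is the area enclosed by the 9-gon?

402.75

Apply the surveyor's formula: 2A = Σ (x_i·y_{i+1} − x_{i+1}·y_i), indices taken mod 9.
V_1→V_2: (12)(10) − (0)(12) = 120
V_2→V_3: (0)(11) − (-13)(10) = 130
V_3→V_4: (-13)(1) − (-15)(11) = 152
V_4→V_5: (-15)(-3) − (-15)(1) = 60
V_5→V_6: (-15)(-2) − (-8)(-3) = 6
V_6→V_7: (-8)(-6) − (4)(-2) = 56
V_7→V_8: (4)(-10) − (13.5)(-6) = 41
V_8→V_9: (13.5)(-1) − (11)(-10) = 96.5
V_9→V_1: (11)(12) − (12)(-1) = 144
Σ = 805.5
Area = |Σ|/2 = 402.75.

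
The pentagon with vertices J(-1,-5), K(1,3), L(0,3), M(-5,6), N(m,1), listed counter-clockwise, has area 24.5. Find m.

-3

Write out the shoelace sum; only the two edges meeting at N involve m:
2·Area = [((-5)·1 − m·6) + (m·(-5) − (-1)·1)] + 20
       = -11·m + 16 = 49
⇒ m = -3.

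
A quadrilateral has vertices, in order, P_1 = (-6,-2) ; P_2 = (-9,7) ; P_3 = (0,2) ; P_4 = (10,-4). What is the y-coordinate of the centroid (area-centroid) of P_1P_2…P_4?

Apply the shoelace (surveyor's) formula. First the cross-terms c_i = x_i·y_{i+1} − x_{i+1}·y_i:
  -60, -18, -20, -44  ⇒  2A = -142, A = -71.
Then Σ (y_i + y_{i+1})·c_i = -158, so ȳ = -158 / (6·(-71)) = 79/213.

79/213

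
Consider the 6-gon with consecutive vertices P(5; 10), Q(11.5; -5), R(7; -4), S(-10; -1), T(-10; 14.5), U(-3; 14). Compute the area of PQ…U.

Apply Gauss's area formula: 2A = Σ (x_i·y_{i+1} − x_{i+1}·y_i), indices taken mod 6.
Cross-terms: -140, -11, -47, -155, -96.5, -100  ⇒  Σ = -549.5
Area = |Σ|/2 = 274.75.

274.75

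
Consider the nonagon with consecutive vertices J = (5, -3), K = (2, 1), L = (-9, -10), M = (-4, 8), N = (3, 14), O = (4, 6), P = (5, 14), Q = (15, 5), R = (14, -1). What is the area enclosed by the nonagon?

Apply Gauss's area formula: 2A = Σ (x_i·y_{i+1} − x_{i+1}·y_i), indices taken mod 9.
J→K: (5)(1) − (2)(-3) = 11
K→L: (2)(-10) − (-9)(1) = -11
L→M: (-9)(8) − (-4)(-10) = -112
M→N: (-4)(14) − (3)(8) = -80
N→O: (3)(6) − (4)(14) = -38
O→P: (4)(14) − (5)(6) = 26
P→Q: (5)(5) − (15)(14) = -185
Q→R: (15)(-1) − (14)(5) = -85
R→J: (14)(-3) − (5)(-1) = -37
Σ = -511
Area = |Σ|/2 = 255.5.

255.5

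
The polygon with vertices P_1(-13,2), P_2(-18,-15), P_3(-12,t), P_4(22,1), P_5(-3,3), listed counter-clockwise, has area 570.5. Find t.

-25

Write out the shoelace sum; only the two edges meeting at P_3 involve t:
2·Area = [((-18)·t − (-12)·(-15)) + ((-12)·1 − 22·t)] + 333
       = -40·t + 141 = 1141
⇒ t = -25.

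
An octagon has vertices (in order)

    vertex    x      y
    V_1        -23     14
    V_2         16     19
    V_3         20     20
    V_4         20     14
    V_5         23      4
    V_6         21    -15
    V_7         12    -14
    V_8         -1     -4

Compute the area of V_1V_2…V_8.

Apply the shoelace formula: 2A = Σ (x_i·y_{i+1} − x_{i+1}·y_i), indices taken mod 8.
Σ = (-661) + (-60) + (-120) + (-242) + (-429) + (-114) + (-62) + (-106) = -1794
Area = |Σ|/2 = 897.

897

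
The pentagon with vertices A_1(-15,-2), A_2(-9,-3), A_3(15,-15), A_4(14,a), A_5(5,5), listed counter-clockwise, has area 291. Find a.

3

Write out the shoelace sum; only the two edges meeting at A_4 involve a:
2·Area = [(15·a − 14·(-15)) + (14·5 − 5·a)] + 272
       = 10·a + 552 = 582
⇒ a = 3.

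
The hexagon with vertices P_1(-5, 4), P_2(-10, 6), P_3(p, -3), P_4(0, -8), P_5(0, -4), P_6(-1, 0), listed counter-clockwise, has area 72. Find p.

-8

Write out the shoelace sum; only the two edges meeting at P_3 involve p:
2·Area = [((-10)·(-3) − p·6) + (p·(-8) − 0·(-3))] + 2
       = -14·p + 32 = 144
⇒ p = -8.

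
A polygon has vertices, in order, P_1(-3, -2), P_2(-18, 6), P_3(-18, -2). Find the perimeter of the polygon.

|P_1P_2| = √((-15)² + (8)²) = √289 = 17
|P_2P_3| = √((0)² + (-8)²) = √64 = 8
|P_3P_1| = √((15)² + (0)²) = √225 = 15
Perimeter = 17 + 8 + 15 = 40.

40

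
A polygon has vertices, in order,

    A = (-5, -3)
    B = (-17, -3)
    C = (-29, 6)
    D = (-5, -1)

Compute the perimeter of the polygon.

54

|AB| = √((-12)² + (0)²) = √144 = 12
|BC| = √((-12)² + (9)²) = √225 = 15
|CD| = √((24)² + (-7)²) = √625 = 25
|DA| = √((0)² + (-2)²) = √4 = 2
Perimeter = 12 + 15 + 25 + 2 = 54.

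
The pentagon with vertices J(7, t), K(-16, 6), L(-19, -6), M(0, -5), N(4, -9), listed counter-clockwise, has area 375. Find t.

16

The doubled signed area Σ (x_i y_{i+1} − x_{i+1} y_i) is linear in t.
With t=0 it equals 430; the coefficient of t is 20 (from the two edges through J).
So 20·t + 430 = 2·375 = 750 ⇒ t = 16.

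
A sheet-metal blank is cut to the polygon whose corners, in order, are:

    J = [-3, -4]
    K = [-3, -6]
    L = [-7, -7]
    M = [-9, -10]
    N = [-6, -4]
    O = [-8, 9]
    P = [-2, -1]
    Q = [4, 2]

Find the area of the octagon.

Σ = (6) + (-21) + (7) + (-24) + (-86) + (26) + (0) + (-10) = -102
Area = |Σ|/2 = 51.

51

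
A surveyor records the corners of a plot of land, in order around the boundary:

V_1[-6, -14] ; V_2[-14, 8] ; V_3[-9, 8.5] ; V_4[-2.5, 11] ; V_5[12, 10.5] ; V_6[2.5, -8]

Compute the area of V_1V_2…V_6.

Cross-terms: -244, -47, -77.75, -158.25, -122.25, -83  ⇒  Σ = -732.25
Area = |Σ|/2 = 366.125.

366.125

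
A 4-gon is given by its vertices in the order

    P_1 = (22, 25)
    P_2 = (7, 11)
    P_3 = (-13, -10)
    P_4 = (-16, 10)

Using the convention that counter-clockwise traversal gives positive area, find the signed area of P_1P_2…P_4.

-385

Apply the surveyor's formula: 2A = Σ (x_i·y_{i+1} − x_{i+1}·y_i), indices taken mod 4.
P_1→P_2: (22)(11) − (7)(25) = 67
P_2→P_3: (7)(-10) − (-13)(11) = 73
P_3→P_4: (-13)(10) − (-16)(-10) = -290
P_4→P_1: (-16)(25) − (22)(10) = -620
Σ = -770
Signed area = Σ/2 = -385 (negative ⇒ clockwise traversal).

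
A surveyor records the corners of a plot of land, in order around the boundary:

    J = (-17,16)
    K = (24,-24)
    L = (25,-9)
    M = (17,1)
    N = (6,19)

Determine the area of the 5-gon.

Cross-terms: 24, 384, 178, 317, 419  ⇒  Σ = 1322
Area = |Σ|/2 = 661.

661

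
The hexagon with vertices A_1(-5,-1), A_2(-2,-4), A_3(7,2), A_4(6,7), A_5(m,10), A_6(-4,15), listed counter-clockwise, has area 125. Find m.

Write out the shoelace sum; only the two edges meeting at A_5 involve m:
2·Area = [(6·10 − m·7) + (m·15 − (-4)·10)] + 158
       = 8·m + 258 = 250
⇒ m = -1.

-1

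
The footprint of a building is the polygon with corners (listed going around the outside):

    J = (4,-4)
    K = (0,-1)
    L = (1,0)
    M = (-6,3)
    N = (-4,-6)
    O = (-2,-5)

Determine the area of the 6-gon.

42

Σ = (-4) + (1) + (3) + (48) + (8) + (28) = 84
Area = |Σ|/2 = 42.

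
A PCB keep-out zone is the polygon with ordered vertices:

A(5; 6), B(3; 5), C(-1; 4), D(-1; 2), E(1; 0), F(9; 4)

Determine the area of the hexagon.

31

Apply the shoelace (surveyor's) formula: 2A = Σ (x_i·y_{i+1} − x_{i+1}·y_i), indices taken mod 6.
A→B: (5)(5) − (3)(6) = 7
B→C: (3)(4) − (-1)(5) = 17
C→D: (-1)(2) − (-1)(4) = 2
D→E: (-1)(0) − (1)(2) = -2
E→F: (1)(4) − (9)(0) = 4
F→A: (9)(6) − (5)(4) = 34
Σ = 62
Area = |Σ|/2 = 31.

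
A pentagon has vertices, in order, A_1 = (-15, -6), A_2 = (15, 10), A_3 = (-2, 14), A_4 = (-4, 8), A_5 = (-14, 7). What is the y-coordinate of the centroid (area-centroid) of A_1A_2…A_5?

Apply the shoelace (surveyor's) formula. First the cross-terms c_i = x_i·y_{i+1} − x_{i+1}·y_i:
  -60, 230, 40, 84, 189  ⇒  2A = 483, A = 241.5.
Then Σ (y_i + y_{i+1})·c_i = 7609, so ȳ = 7609 / (6·241.5) = 1087/207.

1087/207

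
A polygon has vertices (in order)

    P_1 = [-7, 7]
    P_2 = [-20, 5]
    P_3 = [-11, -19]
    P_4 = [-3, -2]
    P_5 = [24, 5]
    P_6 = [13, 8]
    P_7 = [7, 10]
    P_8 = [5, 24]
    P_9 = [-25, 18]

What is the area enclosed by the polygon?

Apply Gauss's area formula: 2A = Σ (x_i·y_{i+1} − x_{i+1}·y_i), indices taken mod 9.
P_1→P_2: (-7)(5) − (-20)(7) = 105
P_2→P_3: (-20)(-19) − (-11)(5) = 435
P_3→P_4: (-11)(-2) − (-3)(-19) = -35
P_4→P_5: (-3)(5) − (24)(-2) = 33
P_5→P_6: (24)(8) − (13)(5) = 127
P_6→P_7: (13)(10) − (7)(8) = 74
P_7→P_8: (7)(24) − (5)(10) = 118
P_8→P_9: (5)(18) − (-25)(24) = 690
P_9→P_1: (-25)(7) − (-7)(18) = -49
Σ = 1498
Area = |Σ|/2 = 749.

749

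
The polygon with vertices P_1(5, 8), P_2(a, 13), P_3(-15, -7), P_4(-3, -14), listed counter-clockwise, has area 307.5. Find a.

-8

Write out the shoelace sum; only the two edges meeting at P_2 involve a:
2·Area = [(5·13 − a·8) + (a·(-7) − (-15)·13)] + 235
       = -15·a + 495 = 615
⇒ a = -8.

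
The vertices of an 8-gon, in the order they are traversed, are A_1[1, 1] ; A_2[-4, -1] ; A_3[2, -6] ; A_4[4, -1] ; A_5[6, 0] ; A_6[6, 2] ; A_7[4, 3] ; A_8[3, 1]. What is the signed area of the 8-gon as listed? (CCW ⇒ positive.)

38

Apply the shoelace formula: 2A = Σ (x_i·y_{i+1} − x_{i+1}·y_i), indices taken mod 8.
A_1→A_2: (1)(-1) − (-4)(1) = 3
A_2→A_3: (-4)(-6) − (2)(-1) = 26
A_3→A_4: (2)(-1) − (4)(-6) = 22
A_4→A_5: (4)(0) − (6)(-1) = 6
A_5→A_6: (6)(2) − (6)(0) = 12
A_6→A_7: (6)(3) − (4)(2) = 10
A_7→A_8: (4)(1) − (3)(3) = -5
A_8→A_1: (3)(1) − (1)(1) = 2
Σ = 76
Signed area = Σ/2 = 38 (positive ⇒ counter-clockwise traversal).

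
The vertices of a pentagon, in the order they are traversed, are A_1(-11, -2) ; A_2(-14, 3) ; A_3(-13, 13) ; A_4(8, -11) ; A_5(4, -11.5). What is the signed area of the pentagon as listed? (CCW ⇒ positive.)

-173.75

Σ = (-61) + (-143) + (39) + (-48) + (-134.5) = -347.5
Signed area = Σ/2 = -173.75 (negative ⇒ clockwise traversal).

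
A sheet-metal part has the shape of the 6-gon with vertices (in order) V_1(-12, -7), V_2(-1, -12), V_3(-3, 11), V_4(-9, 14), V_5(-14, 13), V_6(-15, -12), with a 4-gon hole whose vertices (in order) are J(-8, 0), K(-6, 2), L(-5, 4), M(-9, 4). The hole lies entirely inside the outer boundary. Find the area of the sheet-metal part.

Outer boundary:
Apply Gauss's area formula: 2A = Σ (x_i·y_{i+1} − x_{i+1}·y_i), indices taken mod 6.
V_1→V_2: (-12)(-12) − (-1)(-7) = 137
V_2→V_3: (-1)(11) − (-3)(-12) = -47
V_3→V_4: (-3)(14) − (-9)(11) = 57
V_4→V_5: (-9)(13) − (-14)(14) = 79
V_5→V_6: (-14)(-12) − (-15)(13) = 363
V_6→V_1: (-15)(-7) − (-12)(-12) = -39
Σ = 550
Area = |Σ|/2 = 275.
Hole:
Σ = (-16) + (-14) + (16) + (32) = 18
Area = |Σ|/2 = 9.
Net area = 275 − 9 = 266.

266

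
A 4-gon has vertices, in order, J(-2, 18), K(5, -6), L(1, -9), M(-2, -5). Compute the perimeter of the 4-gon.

|JK| = √((7)² + (-24)²) = √625 = 25
|KL| = √((-4)² + (-3)²) = √25 = 5
|LM| = √((-3)² + (4)²) = √25 = 5
|MJ| = √((0)² + (23)²) = √529 = 23
Perimeter = 25 + 5 + 5 + 23 = 58.

58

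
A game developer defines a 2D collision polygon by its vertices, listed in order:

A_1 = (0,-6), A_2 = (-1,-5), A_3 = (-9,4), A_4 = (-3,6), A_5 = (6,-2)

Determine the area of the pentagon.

Apply the surveyor's formula: 2A = Σ (x_i·y_{i+1} − x_{i+1}·y_i), indices taken mod 5.
A_1→A_2: (0)(-5) − (-1)(-6) = -6
A_2→A_3: (-1)(4) − (-9)(-5) = -49
A_3→A_4: (-9)(6) − (-3)(4) = -42
A_4→A_5: (-3)(-2) − (6)(6) = -30
A_5→A_1: (6)(-6) − (0)(-2) = -36
Σ = -163
Area = |Σ|/2 = 81.5.

81.5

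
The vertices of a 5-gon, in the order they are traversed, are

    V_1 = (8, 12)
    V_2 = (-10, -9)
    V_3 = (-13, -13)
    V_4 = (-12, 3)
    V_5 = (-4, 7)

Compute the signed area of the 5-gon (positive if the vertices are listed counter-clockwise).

-155

V_1→V_2: (8)(-9) − (-10)(12) = 48
V_2→V_3: (-10)(-13) − (-13)(-9) = 13
V_3→V_4: (-13)(3) − (-12)(-13) = -195
V_4→V_5: (-12)(7) − (-4)(3) = -72
V_5→V_1: (-4)(12) − (8)(7) = -104
Σ = -310
Signed area = Σ/2 = -155 (negative ⇒ clockwise traversal).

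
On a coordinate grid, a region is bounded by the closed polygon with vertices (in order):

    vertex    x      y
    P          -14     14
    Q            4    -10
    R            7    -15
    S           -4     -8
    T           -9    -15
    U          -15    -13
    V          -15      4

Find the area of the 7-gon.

P→Q: (-14)(-10) − (4)(14) = 84
Q→R: (4)(-15) − (7)(-10) = 10
R→S: (7)(-8) − (-4)(-15) = -116
S→T: (-4)(-15) − (-9)(-8) = -12
T→U: (-9)(-13) − (-15)(-15) = -108
U→V: (-15)(4) − (-15)(-13) = -255
V→P: (-15)(14) − (-14)(4) = -154
Σ = -551
Area = |Σ|/2 = 275.5.

275.5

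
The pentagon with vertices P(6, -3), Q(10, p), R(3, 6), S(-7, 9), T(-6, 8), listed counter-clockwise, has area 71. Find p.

The doubled signed area Σ (x_i y_{i+1} − x_{i+1} y_i) is linear in p.
With p=0 it equals 127; the coefficient of p is 3 (from the two edges through Q).
So 3·p + 127 = 2·71 = 142 ⇒ p = 5.

5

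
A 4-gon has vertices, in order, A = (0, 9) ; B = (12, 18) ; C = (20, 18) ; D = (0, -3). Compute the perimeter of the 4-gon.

64

|AB| = √((12)² + (9)²) = √225 = 15
|BC| = √((8)² + (0)²) = √64 = 8
|CD| = √((-20)² + (-21)²) = √841 = 29
|DA| = √((0)² + (12)²) = √144 = 12
Perimeter = 15 + 8 + 29 + 12 = 64.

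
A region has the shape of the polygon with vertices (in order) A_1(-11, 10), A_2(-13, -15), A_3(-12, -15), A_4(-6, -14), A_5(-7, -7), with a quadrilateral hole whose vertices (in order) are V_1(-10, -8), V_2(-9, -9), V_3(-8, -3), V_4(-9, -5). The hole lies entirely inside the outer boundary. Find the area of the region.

Outer boundary:
Cross-terms: 295, 15, 78, -56, -147  ⇒  Σ = 185
Area = |Σ|/2 = 92.5.
Hole:
Cross-terms: 18, -45, 13, 22  ⇒  Σ = 8
Area = |Σ|/2 = 4.
Net area = 92.5 − 4 = 88.5.

88.5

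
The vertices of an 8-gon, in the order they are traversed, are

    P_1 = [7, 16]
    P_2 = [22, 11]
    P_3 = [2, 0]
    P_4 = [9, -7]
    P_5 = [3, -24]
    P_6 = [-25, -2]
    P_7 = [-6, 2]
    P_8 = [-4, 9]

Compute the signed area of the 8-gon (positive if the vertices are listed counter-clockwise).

-673.5

Apply the shoelace formula: 2A = Σ (x_i·y_{i+1} − x_{i+1}·y_i), indices taken mod 8.
Σ = (-275) + (-22) + (-14) + (-195) + (-606) + (-62) + (-46) + (-127) = -1347
Signed area = Σ/2 = -673.5 (negative ⇒ clockwise traversal).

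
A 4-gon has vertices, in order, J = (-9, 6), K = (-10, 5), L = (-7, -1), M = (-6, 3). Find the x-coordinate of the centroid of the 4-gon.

-47/6

Apply the surveyor's formula. First the cross-terms c_i = x_i·y_{i+1} − x_{i+1}·y_i:
  15, 45, -27, -9  ⇒  2A = 24, A = 12.
Then Σ (x_i + x_{i+1})·c_i = -564, so x̄ = -564 / (6·12) = -47/6.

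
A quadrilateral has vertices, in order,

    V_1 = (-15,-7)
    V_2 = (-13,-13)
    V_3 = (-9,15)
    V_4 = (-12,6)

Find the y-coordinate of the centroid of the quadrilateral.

Apply the shoelace formula. First the cross-terms c_i = x_i·y_{i+1} − x_{i+1}·y_i:
  104, -312, 126, 174  ⇒  2A = 92, A = 46.
Then Σ (y_i + y_{i+1})·c_i = -232, so ȳ = -232 / (6·46) = -58/69.

-58/69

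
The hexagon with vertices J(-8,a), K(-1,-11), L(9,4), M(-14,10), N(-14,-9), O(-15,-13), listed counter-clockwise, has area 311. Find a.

The doubled signed area Σ (x_i y_{i+1} − x_{i+1} y_i) is linear in a.
With a=0 it equals 538; the coefficient of a is -14 (from the two edges through J).
So -14·a + 538 = 2·311 = 622 ⇒ a = -6.

-6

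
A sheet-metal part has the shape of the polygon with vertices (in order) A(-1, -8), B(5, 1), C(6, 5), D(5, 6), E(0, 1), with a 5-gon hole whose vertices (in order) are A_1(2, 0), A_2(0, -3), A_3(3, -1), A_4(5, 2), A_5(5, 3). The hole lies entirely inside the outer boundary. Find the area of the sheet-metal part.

Outer boundary:
Σ = (39) + (19) + (11) + (5) + (1) = 75
Area = |Σ|/2 = 37.5.
Hole:
Apply the shoelace formula: 2A = Σ (x_i·y_{i+1} − x_{i+1}·y_i), indices taken mod 5.
Cross-terms: -6, 9, 11, 5, -6  ⇒  Σ = 13
Area = |Σ|/2 = 6.5.
Net area = 37.5 − 6.5 = 31.

31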